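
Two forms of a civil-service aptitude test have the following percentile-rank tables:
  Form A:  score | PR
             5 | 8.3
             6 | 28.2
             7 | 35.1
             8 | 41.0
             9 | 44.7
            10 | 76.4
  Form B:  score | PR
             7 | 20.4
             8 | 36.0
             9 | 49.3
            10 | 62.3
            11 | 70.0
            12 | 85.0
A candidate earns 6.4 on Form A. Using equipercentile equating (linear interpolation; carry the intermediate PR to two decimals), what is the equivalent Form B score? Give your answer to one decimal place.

7.7

PR of 6.4 on Form A: 28.2 + (6.4 − 6)/(7 − 6) × (35.1 − 28.2) = 30.96
On Form B, PR 30.96 falls between score 7 (PR 20.4) and 8 (PR 36.0).
Interpolate: 7 + (30.96 − 20.4)/(36.0 − 20.4) × (8 − 7) = 7.7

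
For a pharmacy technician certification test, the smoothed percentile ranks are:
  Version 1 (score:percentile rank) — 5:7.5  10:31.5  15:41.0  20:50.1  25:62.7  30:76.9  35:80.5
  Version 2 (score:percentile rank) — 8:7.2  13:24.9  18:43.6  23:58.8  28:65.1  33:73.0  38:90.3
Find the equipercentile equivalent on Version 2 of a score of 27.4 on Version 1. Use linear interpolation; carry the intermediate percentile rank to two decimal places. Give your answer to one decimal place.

30.8

PR of 27.4 on Version 1: 62.7 + (27.4 − 25)/(30 − 25) × (76.9 − 62.7) = 69.52
On Version 2, PR 69.52 falls between score 28 (PR 65.1) and 33 (PR 73.0).
Interpolate: 28 + (69.52 − 65.1)/(73.0 − 65.1) × (33 − 28) = 30.8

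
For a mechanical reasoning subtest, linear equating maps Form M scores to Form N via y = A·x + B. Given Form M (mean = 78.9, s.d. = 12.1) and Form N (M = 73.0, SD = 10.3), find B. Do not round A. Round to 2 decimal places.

A = SD_Y / SD_X = 10.3 / 12.1 = 0.851240
B = M_Y − A·M_X = 73.0 − 0.851240 × 78.9 = 5.84

5.84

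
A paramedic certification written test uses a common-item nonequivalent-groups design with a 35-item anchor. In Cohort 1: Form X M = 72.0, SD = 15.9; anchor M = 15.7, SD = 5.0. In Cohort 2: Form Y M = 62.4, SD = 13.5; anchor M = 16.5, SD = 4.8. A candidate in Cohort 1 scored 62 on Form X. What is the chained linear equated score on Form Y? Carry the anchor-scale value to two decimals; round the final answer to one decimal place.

Form X → anchor (Cohort 1): v = (5.0/15.9)(62 − 72.0) + 15.7 = 12.56
anchor → Form Y (Cohort 2): y = (13.5/4.8)(12.56 − 16.5) + 62.4 = 51.3

51.3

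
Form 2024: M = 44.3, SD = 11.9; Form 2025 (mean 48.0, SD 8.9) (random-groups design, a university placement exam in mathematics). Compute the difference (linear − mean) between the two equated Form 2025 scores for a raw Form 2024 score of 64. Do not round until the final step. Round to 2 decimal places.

Mean-equated: 64 + (48.0 − 44.3) = 67.70
Linear-equated: (8.9/11.9)(64 − 44.3) + 48.0 = 62.734
Difference = 62.734 − 67.70 = -4.97

-4.97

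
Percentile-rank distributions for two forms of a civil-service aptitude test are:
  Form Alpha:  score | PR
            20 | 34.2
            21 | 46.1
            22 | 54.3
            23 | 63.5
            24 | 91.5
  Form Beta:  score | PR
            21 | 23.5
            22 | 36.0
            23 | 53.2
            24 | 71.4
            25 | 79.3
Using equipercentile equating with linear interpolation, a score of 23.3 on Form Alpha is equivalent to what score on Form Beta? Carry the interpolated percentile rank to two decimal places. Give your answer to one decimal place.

24.1

PR of 23.3 on Form Alpha: 63.5 + (23.3 − 23)/(24 − 23) × (91.5 − 63.5) = 71.90
On Form Beta, PR 71.90 falls between score 24 (PR 71.4) and 25 (PR 79.3).
Interpolate: 24 + (71.90 − 71.4)/(79.3 − 71.4) × (25 − 24) = 24.1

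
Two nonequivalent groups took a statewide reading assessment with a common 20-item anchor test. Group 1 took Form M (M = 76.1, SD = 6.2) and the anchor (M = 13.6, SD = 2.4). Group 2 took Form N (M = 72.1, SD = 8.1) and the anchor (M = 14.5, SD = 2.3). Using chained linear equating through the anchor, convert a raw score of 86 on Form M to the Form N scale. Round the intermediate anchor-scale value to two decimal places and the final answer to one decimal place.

82.4

Form M → anchor (Group 1): v = (2.4/6.2)(86 − 76.1) + 13.6 = 17.43
anchor → Form N (Group 2): y = (8.1/2.3)(17.43 − 14.5) + 72.1 = 82.4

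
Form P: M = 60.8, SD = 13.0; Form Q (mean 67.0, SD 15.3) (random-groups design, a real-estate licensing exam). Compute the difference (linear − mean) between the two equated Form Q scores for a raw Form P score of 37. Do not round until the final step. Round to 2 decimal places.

-4.21

Mean-equated: 37 + (67.0 − 60.8) = 43.20
Linear-equated: (15.3/13.0)(37 − 60.8) + 67.0 = 38.989
Difference = 38.989 − 43.20 = -4.21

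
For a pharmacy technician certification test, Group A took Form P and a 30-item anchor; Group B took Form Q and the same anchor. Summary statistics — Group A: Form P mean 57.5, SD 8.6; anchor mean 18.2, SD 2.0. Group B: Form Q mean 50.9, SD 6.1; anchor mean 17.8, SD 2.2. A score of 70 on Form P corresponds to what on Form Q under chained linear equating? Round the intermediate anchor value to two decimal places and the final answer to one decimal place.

60.1

Form P → anchor (Group A): v = (2.0/8.6)(70 − 57.5) + 18.2 = 21.11
anchor → Form Q (Group B): y = (6.1/2.2)(21.11 − 17.8) + 50.9 = 60.1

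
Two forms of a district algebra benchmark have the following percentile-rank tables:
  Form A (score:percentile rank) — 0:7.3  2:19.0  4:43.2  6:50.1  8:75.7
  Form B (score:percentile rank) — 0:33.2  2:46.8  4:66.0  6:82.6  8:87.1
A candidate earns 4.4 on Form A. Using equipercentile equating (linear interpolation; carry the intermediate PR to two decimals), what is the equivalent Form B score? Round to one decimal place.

PR of 4.4 on Form A: 43.2 + (4.4 − 4)/(6 − 4) × (50.1 − 43.2) = 44.58
On Form B, PR 44.58 falls between score 0 (PR 33.2) and 2 (PR 46.8).
Interpolate: 0 + (44.58 − 33.2)/(46.8 − 33.2) × (2 − 0) = 1.7

1.7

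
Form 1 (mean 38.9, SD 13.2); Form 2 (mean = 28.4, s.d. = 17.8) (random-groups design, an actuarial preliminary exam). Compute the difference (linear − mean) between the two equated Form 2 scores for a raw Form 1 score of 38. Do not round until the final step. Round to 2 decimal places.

-0.31

Mean-equated: 38 + (28.4 − 38.9) = 27.50
Linear-equated: (17.8/13.2)(38 − 38.9) + 28.4 = 27.186
Difference = 27.186 − 27.50 = -0.31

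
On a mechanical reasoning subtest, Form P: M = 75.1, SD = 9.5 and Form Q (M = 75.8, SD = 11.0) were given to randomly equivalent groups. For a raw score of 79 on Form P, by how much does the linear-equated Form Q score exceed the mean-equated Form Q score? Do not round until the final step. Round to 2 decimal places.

Mean-equated: 79 + (75.8 − 75.1) = 79.70
Linear-equated: (11.0/9.5)(79 − 75.1) + 75.8 = 80.316
Difference = 80.316 − 79.70 = 0.62

0.62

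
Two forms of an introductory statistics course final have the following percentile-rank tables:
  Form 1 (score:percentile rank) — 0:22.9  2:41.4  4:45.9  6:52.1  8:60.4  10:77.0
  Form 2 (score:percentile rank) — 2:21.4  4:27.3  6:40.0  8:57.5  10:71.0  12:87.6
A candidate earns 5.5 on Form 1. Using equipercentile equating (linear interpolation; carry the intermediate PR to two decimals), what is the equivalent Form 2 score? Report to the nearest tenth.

PR of 5.5 on Form 1: 45.9 + (5.5 − 4)/(6 − 4) × (52.1 − 45.9) = 50.55
On Form 2, PR 50.55 falls between score 6 (PR 40.0) and 8 (PR 57.5).
Interpolate: 6 + (50.55 − 40.0)/(57.5 − 40.0) × (8 − 6) = 7.2

7.2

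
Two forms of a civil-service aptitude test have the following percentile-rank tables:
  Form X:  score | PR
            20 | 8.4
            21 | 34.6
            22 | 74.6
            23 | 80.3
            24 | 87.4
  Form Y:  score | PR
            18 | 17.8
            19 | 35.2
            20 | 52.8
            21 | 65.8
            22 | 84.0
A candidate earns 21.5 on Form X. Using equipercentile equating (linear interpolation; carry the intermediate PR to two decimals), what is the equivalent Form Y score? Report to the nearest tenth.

20.1

PR of 21.5 on Form X: 34.6 + (21.5 − 21)/(22 − 21) × (74.6 − 34.6) = 54.60
On Form Y, PR 54.60 falls between score 20 (PR 52.8) and 21 (PR 65.8).
Interpolate: 20 + (54.60 − 52.8)/(65.8 − 52.8) × (21 − 20) = 20.1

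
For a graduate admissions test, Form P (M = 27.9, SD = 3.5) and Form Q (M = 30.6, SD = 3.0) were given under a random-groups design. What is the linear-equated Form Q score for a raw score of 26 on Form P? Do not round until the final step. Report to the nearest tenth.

29.0

Linear equating: y = (SD_Y/SD_X)(x − M_X) + M_Y
y = (3.0/3.5)(26 − 27.9) + 30.6
y = 0.857143 × -1.9 + 30.6 = -1.6286 + 30.6 = 29.0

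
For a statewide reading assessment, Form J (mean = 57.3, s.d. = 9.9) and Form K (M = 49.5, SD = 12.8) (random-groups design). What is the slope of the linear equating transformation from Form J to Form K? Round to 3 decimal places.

1.293

A = SD_Y / SD_X = 12.8 / 9.9 = 1.293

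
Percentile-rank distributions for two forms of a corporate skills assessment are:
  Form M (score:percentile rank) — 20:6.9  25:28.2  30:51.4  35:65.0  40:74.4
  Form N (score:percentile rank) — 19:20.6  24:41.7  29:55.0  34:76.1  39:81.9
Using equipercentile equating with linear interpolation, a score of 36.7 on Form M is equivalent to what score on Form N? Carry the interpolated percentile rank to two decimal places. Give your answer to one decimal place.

PR of 36.7 on Form M: 65.0 + (36.7 − 35)/(40 − 35) × (74.4 − 65.0) = 68.20
On Form N, PR 68.20 falls between score 29 (PR 55.0) and 34 (PR 76.1).
Interpolate: 29 + (68.20 − 55.0)/(76.1 − 55.0) × (34 − 29) = 32.1

32.1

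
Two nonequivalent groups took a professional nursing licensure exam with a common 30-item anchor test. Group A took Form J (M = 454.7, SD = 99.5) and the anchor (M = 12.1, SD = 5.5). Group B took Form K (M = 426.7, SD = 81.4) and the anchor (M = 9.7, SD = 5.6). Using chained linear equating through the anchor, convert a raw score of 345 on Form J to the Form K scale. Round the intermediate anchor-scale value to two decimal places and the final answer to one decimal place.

Form J → anchor (Group A): v = (5.5/99.5)(345 − 454.7) + 12.1 = 6.04
anchor → Form K (Group B): y = (81.4/5.6)(6.04 − 9.7) + 426.7 = 373.5

373.5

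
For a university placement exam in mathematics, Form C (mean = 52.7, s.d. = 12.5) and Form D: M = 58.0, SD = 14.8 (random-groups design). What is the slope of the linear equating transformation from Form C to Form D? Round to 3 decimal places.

1.184

A = SD_Y / SD_X = 14.8 / 12.5 = 1.184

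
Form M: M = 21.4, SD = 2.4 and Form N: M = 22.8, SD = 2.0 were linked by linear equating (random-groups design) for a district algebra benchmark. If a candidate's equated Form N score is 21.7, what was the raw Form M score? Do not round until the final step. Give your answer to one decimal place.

20.1

Invert y = (SD_Y/SD_X)(x − M_X) + M_Y:
x = (SD_X/SD_Y)(y − M_Y) + M_X = (2.4/2.0)(21.7 − 22.8) + 21.4
x = 1.200000 × -1.100 + 21.4 = 20.1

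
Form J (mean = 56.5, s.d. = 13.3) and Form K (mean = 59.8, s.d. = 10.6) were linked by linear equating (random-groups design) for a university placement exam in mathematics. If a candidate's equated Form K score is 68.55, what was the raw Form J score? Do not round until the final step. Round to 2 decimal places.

Invert y = (SD_Y/SD_X)(x − M_X) + M_Y:
x = (SD_X/SD_Y)(y − M_Y) + M_X = (13.3/10.6)(68.55 − 59.8) + 56.5
x = 1.254717 × 8.750 + 56.5 = 67.48

67.48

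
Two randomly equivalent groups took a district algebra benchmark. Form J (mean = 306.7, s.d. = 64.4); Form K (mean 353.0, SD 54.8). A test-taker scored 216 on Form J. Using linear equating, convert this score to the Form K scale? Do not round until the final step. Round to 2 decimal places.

275.82

Linear equating: y = (SD_Y/SD_X)(x − M_X) + M_Y
y = (54.8/64.4)(216 − 306.7) + 353.0
y = 0.850932 × -90.7 + 353.0 = -77.1795 + 353.0 = 275.82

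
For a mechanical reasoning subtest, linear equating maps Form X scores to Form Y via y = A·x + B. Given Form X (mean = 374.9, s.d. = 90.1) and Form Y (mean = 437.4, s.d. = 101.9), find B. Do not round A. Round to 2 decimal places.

13.40

A = SD_Y / SD_X = 101.9 / 90.1 = 1.130966
B = M_Y − A·M_X = 437.4 − 1.130966 × 374.9 = 13.40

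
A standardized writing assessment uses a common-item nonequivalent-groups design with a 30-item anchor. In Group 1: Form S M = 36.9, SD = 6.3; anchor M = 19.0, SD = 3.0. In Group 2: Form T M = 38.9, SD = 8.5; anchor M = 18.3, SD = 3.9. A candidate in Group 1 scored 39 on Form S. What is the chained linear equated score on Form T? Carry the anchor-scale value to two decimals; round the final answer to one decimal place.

Form S → anchor (Group 1): v = (3.0/6.3)(39 − 36.9) + 19.0 = 20.00
anchor → Form T (Group 2): y = (8.5/3.9)(20.00 − 18.3) + 38.9 = 42.6

42.6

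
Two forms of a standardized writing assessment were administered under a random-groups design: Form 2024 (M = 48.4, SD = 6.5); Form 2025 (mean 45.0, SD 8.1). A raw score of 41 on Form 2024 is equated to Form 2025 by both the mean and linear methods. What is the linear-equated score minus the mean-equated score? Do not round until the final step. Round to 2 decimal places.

-1.82

Mean-equated: 41 + (45.0 − 48.4) = 37.60
Linear-equated: (8.1/6.5)(41 − 48.4) + 45.0 = 35.778
Difference = 35.778 − 37.60 = -1.82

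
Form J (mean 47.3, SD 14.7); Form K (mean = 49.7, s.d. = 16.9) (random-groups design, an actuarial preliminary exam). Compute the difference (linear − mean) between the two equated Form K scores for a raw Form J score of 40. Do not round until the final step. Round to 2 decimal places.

-1.09

Mean-equated: 40 + (49.7 − 47.3) = 42.40
Linear-equated: (16.9/14.7)(40 − 47.3) + 49.7 = 41.307
Difference = 41.307 − 42.40 = -1.09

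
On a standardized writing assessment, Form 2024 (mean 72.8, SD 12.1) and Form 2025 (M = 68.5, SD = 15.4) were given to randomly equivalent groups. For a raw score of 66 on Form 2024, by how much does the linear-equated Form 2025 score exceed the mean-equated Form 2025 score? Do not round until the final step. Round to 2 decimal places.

Mean-equated: 66 + (68.5 − 72.8) = 61.70
Linear-equated: (15.4/12.1)(66 − 72.8) + 68.5 = 59.845
Difference = 59.845 − 61.70 = -1.85

-1.85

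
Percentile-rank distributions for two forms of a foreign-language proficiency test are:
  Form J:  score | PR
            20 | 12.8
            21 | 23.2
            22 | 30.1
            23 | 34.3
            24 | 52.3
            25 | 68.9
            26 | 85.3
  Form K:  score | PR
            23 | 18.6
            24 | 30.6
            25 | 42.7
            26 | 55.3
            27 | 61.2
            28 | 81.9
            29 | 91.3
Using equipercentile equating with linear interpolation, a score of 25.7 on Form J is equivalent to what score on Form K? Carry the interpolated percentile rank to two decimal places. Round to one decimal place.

PR of 25.7 on Form J: 68.9 + (25.7 − 25)/(26 − 25) × (85.3 − 68.9) = 80.38
On Form K, PR 80.38 falls between score 27 (PR 61.2) and 28 (PR 81.9).
Interpolate: 27 + (80.38 − 61.2)/(81.9 − 61.2) × (28 − 27) = 27.9

27.9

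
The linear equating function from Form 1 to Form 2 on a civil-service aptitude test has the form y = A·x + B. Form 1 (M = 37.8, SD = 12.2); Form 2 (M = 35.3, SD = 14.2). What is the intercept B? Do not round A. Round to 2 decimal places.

A = SD_Y / SD_X = 14.2 / 12.2 = 1.163934
B = M_Y − A·M_X = 35.3 − 1.163934 × 37.8 = -8.70

-8.70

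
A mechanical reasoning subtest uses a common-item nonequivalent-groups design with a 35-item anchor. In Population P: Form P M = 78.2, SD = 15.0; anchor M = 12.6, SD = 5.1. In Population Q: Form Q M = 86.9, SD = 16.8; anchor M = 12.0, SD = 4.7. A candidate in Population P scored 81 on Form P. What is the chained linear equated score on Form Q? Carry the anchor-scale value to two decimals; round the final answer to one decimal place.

92.4

Form P → anchor (Population P): v = (5.1/15.0)(81 − 78.2) + 12.6 = 13.55
anchor → Form Q (Population Q): y = (16.8/4.7)(13.55 − 12.0) + 86.9 = 92.4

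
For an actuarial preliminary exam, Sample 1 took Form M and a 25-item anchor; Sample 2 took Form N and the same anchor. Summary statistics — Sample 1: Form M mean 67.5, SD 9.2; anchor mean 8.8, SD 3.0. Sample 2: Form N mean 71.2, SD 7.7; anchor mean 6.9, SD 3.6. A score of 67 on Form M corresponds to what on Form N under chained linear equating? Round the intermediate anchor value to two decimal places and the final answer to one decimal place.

Form M → anchor (Sample 1): v = (3.0/9.2)(67 − 67.5) + 8.8 = 8.64
anchor → Form N (Sample 2): y = (7.7/3.6)(8.64 − 6.9) + 71.2 = 74.9

74.9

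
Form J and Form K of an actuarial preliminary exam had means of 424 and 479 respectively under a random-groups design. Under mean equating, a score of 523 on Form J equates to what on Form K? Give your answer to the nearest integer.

578

Mean equating: y = x + (M_Y − M_X) = 523 + (479 − 424) = 578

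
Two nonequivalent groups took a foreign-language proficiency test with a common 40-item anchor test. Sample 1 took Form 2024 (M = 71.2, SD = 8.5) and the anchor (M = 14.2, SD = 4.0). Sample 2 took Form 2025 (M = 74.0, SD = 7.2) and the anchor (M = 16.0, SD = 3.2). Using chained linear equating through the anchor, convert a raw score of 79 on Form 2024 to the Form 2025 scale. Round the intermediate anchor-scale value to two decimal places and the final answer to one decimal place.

Form 2024 → anchor (Sample 1): v = (4.0/8.5)(79 − 71.2) + 14.2 = 17.87
anchor → Form 2025 (Sample 2): y = (7.2/3.2)(17.87 − 16.0) + 74.0 = 78.2

78.2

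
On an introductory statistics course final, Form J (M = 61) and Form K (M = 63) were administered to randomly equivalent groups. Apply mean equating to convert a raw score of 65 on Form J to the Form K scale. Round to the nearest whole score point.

67

Mean equating: y = x + (M_Y − M_X) = 65 + (63 − 61) = 67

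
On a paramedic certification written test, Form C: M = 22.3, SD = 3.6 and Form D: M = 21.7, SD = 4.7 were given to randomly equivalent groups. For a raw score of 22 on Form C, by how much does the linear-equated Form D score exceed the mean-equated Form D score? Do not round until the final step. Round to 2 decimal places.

-0.09

Mean-equated: 22 + (21.7 − 22.3) = 21.40
Linear-equated: (4.7/3.6)(22 − 22.3) + 21.7 = 21.308
Difference = 21.308 − 21.40 = -0.09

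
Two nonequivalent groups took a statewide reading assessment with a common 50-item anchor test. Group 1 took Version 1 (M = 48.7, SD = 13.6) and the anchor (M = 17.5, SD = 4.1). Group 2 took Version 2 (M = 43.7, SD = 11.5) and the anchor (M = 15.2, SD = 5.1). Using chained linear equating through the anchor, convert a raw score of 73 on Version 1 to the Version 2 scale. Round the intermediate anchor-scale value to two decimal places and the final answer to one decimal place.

Version 1 → anchor (Group 1): v = (4.1/13.6)(73 − 48.7) + 17.5 = 24.83
anchor → Version 2 (Group 2): y = (11.5/5.1)(24.83 − 15.2) + 43.7 = 65.4

65.4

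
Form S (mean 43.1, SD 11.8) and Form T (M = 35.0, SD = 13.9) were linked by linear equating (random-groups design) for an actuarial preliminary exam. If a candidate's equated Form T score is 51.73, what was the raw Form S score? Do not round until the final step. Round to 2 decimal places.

Invert y = (SD_Y/SD_X)(x − M_X) + M_Y:
x = (SD_X/SD_Y)(y − M_Y) + M_X = (11.8/13.9)(51.73 − 35.0) + 43.1
x = 0.848921 × 16.730 + 43.1 = 57.30

57.30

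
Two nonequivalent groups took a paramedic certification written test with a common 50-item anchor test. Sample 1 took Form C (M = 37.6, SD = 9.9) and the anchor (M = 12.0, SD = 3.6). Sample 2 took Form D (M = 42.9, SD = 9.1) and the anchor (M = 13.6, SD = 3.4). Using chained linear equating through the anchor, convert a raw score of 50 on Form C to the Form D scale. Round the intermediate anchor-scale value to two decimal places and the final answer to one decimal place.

50.7

Form C → anchor (Sample 1): v = (3.6/9.9)(50 − 37.6) + 12.0 = 16.51
anchor → Form D (Sample 2): y = (9.1/3.4)(16.51 − 13.6) + 42.9 = 50.7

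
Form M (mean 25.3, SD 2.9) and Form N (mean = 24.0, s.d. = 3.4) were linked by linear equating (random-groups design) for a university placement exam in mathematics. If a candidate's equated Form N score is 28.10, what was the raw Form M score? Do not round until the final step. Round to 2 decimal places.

28.80

Invert y = (SD_Y/SD_X)(x − M_X) + M_Y:
x = (SD_X/SD_Y)(y − M_Y) + M_X = (2.9/3.4)(28.10 − 24.0) + 25.3
x = 0.852941 × 4.100 + 25.3 = 28.80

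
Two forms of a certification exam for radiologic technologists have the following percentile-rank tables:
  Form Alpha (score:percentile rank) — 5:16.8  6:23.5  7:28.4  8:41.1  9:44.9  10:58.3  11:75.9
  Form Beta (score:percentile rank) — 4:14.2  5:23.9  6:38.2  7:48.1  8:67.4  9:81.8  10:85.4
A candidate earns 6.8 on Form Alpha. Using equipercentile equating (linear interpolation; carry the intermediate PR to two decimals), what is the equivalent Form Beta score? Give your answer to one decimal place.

PR of 6.8 on Form Alpha: 23.5 + (6.8 − 6)/(7 − 6) × (28.4 − 23.5) = 27.42
On Form Beta, PR 27.42 falls between score 5 (PR 23.9) and 6 (PR 38.2).
Interpolate: 5 + (27.42 − 23.9)/(38.2 − 23.9) × (6 − 5) = 5.2

5.2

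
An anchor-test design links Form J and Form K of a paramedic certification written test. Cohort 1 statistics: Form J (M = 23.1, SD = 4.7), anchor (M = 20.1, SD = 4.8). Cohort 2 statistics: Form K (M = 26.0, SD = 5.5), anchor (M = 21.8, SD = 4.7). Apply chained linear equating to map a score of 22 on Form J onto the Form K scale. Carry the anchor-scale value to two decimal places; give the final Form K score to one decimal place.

Form J → anchor (Cohort 1): v = (4.8/4.7)(22 − 23.1) + 20.1 = 18.98
anchor → Form K (Cohort 2): y = (5.5/4.7)(18.98 − 21.8) + 26.0 = 22.7

22.7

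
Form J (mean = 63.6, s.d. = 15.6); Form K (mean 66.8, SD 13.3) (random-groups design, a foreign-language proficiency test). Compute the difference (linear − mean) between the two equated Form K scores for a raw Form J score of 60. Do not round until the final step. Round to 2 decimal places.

0.53

Mean-equated: 60 + (66.8 − 63.6) = 63.20
Linear-equated: (13.3/15.6)(60 − 63.6) + 66.8 = 63.731
Difference = 63.731 − 63.20 = 0.53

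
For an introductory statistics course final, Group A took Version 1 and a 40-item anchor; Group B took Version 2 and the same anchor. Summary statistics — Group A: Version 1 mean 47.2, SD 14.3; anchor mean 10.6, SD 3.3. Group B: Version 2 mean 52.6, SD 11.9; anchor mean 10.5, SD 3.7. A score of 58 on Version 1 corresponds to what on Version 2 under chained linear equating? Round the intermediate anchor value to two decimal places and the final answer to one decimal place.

Version 1 → anchor (Group A): v = (3.3/14.3)(58 − 47.2) + 10.6 = 13.09
anchor → Version 2 (Group B): y = (11.9/3.7)(13.09 − 10.5) + 52.6 = 60.9

60.9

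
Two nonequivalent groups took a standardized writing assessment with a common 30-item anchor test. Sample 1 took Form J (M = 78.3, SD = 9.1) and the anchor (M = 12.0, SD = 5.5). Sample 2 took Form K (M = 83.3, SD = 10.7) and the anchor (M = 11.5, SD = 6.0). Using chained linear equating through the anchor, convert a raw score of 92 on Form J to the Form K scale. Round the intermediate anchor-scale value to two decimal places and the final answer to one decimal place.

99.0

Form J → anchor (Sample 1): v = (5.5/9.1)(92 − 78.3) + 12.0 = 20.28
anchor → Form K (Sample 2): y = (10.7/6.0)(20.28 − 11.5) + 83.3 = 99.0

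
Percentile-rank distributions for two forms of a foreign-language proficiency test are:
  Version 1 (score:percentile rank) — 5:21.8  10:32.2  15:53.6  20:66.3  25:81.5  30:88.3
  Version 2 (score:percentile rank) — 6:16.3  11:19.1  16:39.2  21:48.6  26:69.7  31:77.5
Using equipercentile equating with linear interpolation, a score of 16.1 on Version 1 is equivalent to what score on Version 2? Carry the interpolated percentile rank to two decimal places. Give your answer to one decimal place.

22.8

PR of 16.1 on Version 1: 53.6 + (16.1 − 15)/(20 − 15) × (66.3 − 53.6) = 56.39
On Version 2, PR 56.39 falls between score 21 (PR 48.6) and 26 (PR 69.7).
Interpolate: 21 + (56.39 − 48.6)/(69.7 − 48.6) × (26 − 21) = 22.8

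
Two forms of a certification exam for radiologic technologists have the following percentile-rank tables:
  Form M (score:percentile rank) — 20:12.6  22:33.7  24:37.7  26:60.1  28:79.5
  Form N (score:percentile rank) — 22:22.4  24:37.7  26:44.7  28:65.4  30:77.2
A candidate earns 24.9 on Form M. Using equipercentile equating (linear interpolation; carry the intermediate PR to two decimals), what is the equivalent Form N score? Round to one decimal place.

26.3

PR of 24.9 on Form M: 37.7 + (24.9 − 24)/(26 − 24) × (60.1 − 37.7) = 47.78
On Form N, PR 47.78 falls between score 26 (PR 44.7) and 28 (PR 65.4).
Interpolate: 26 + (47.78 − 44.7)/(65.4 − 44.7) × (28 − 26) = 26.3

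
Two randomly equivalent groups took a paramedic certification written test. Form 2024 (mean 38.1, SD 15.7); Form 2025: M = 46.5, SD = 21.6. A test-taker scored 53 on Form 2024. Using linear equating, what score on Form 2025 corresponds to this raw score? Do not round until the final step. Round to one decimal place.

Linear equating: y = (SD_Y/SD_X)(x − M_X) + M_Y
y = (21.6/15.7)(53 − 38.1) + 46.5
y = 1.375796 × 14.9 + 46.5 = 20.4994 + 46.5 = 67.0

67.0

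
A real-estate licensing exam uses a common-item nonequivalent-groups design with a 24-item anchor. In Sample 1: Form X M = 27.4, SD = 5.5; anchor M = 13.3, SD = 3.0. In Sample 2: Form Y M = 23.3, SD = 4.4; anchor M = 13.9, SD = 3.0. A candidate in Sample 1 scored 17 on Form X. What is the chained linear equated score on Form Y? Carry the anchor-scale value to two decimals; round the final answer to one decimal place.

Form X → anchor (Sample 1): v = (3.0/5.5)(17 − 27.4) + 13.3 = 7.63
anchor → Form Y (Sample 2): y = (4.4/3.0)(7.63 − 13.9) + 23.3 = 14.1

14.1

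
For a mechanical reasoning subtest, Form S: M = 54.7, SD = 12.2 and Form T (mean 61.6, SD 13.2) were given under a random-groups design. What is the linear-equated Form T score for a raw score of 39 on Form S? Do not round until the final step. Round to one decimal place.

Linear equating: y = (SD_Y/SD_X)(x − M_X) + M_Y
y = (13.2/12.2)(39 − 54.7) + 61.6
y = 1.081967 × -15.7 + 61.6 = -16.9869 + 61.6 = 44.6

44.6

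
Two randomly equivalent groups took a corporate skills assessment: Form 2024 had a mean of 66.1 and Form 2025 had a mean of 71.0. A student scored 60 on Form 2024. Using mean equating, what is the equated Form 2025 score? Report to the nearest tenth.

64.9

Mean equating: y = x + (M_Y − M_X) = 60 + (71.0 − 66.1) = 64.9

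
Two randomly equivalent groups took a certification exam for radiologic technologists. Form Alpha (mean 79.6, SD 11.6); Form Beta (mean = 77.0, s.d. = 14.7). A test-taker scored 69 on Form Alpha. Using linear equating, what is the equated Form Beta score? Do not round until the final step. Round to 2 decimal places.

63.57

Linear equating: y = (SD_Y/SD_X)(x − M_X) + M_Y
y = (14.7/11.6)(69 − 79.6) + 77.0
y = 1.267241 × -10.6 + 77.0 = -13.4328 + 77.0 = 63.57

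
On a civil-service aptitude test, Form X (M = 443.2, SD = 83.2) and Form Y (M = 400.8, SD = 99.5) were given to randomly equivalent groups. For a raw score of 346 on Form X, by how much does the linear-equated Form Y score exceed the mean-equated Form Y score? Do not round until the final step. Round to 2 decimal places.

-19.04

Mean-equated: 346 + (400.8 − 443.2) = 303.60
Linear-equated: (99.5/83.2)(346 − 443.2) + 400.8 = 284.557
Difference = 284.557 − 303.60 = -19.04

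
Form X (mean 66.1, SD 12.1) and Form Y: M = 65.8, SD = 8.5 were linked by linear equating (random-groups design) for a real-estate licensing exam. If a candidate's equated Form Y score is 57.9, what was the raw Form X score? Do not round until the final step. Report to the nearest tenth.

Invert y = (SD_Y/SD_X)(x − M_X) + M_Y:
x = (SD_X/SD_Y)(y − M_Y) + M_X = (12.1/8.5)(57.9 − 65.8) + 66.1
x = 1.423529 × -7.900 + 66.1 = 54.9

54.9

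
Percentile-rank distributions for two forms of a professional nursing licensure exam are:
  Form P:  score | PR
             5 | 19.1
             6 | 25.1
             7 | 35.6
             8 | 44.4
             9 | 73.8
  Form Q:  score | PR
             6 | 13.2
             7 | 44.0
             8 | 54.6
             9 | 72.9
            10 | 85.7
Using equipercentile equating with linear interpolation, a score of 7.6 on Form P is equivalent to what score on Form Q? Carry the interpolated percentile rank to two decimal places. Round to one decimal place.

6.9

PR of 7.6 on Form P: 35.6 + (7.6 − 7)/(8 − 7) × (44.4 − 35.6) = 40.88
On Form Q, PR 40.88 falls between score 6 (PR 13.2) and 7 (PR 44.0).
Interpolate: 6 + (40.88 − 13.2)/(44.0 − 13.2) × (7 − 6) = 6.9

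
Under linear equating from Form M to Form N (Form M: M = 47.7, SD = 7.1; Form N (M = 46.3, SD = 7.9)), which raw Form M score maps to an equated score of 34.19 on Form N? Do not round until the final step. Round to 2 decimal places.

36.82

Invert y = (SD_Y/SD_X)(x − M_X) + M_Y:
x = (SD_X/SD_Y)(y − M_Y) + M_X = (7.1/7.9)(34.19 − 46.3) + 47.7
x = 0.898734 × -12.110 + 47.7 = 36.82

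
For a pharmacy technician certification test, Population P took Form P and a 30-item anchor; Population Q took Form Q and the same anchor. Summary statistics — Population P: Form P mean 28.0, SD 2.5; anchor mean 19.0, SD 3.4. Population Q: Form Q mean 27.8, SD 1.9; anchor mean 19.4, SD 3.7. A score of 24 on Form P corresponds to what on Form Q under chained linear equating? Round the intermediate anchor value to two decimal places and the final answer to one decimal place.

Form P → anchor (Population P): v = (3.4/2.5)(24 − 28.0) + 19.0 = 13.56
anchor → Form Q (Population Q): y = (1.9/3.7)(13.56 − 19.4) + 27.8 = 24.8

24.8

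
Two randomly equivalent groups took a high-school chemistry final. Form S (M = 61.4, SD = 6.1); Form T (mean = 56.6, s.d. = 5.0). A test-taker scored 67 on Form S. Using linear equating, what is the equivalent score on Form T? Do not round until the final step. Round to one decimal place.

Linear equating: y = (SD_Y/SD_X)(x − M_X) + M_Y
y = (5.0/6.1)(67 − 61.4) + 56.6
y = 0.819672 × 5.6 + 56.6 = 4.5902 + 56.6 = 61.2

61.2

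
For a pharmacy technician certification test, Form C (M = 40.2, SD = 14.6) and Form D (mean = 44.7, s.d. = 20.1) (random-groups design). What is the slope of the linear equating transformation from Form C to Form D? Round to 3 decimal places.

A = SD_Y / SD_X = 20.1 / 14.6 = 1.377

1.377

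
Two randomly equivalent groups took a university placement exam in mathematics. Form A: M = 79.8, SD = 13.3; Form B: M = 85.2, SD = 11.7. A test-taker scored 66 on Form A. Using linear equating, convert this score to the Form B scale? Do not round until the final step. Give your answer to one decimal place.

73.1

Linear equating: y = (SD_Y/SD_X)(x − M_X) + M_Y
y = (11.7/13.3)(66 − 79.8) + 85.2
y = 0.879699 × -13.8 + 85.2 = -12.1398 + 85.2 = 73.1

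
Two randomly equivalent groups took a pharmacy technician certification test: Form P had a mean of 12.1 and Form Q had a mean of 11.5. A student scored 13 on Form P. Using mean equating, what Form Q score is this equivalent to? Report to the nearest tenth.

Mean equating: y = x + (M_Y − M_X) = 13 + (11.5 − 12.1) = 12.4

12.4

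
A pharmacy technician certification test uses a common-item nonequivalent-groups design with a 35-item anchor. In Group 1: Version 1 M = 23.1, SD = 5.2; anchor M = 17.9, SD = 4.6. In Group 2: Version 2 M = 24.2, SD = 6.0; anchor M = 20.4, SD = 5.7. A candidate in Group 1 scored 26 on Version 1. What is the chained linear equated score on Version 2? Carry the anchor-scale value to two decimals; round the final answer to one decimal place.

24.3

Version 1 → anchor (Group 1): v = (4.6/5.2)(26 − 23.1) + 17.9 = 20.47
anchor → Version 2 (Group 2): y = (6.0/5.7)(20.47 − 20.4) + 24.2 = 24.3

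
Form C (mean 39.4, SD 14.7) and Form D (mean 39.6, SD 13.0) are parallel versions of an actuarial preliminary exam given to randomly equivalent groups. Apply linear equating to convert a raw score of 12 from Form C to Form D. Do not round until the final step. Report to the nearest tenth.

15.4

Linear equating: y = (SD_Y/SD_X)(x − M_X) + M_Y
y = (13.0/14.7)(12 − 39.4) + 39.6
y = 0.884354 × -27.4 + 39.6 = -24.2313 + 39.6 = 15.4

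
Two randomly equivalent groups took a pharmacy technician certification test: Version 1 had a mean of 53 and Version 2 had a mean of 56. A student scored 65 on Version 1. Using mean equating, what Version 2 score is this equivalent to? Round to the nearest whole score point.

Mean equating: y = x + (M_Y − M_X) = 65 + (56 − 53) = 68

68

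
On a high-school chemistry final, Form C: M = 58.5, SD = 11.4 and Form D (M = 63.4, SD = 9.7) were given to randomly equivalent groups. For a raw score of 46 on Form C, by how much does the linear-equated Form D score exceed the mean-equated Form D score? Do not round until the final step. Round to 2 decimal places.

1.86

Mean-equated: 46 + (63.4 − 58.5) = 50.90
Linear-equated: (9.7/11.4)(46 − 58.5) + 63.4 = 52.764
Difference = 52.764 − 50.90 = 1.86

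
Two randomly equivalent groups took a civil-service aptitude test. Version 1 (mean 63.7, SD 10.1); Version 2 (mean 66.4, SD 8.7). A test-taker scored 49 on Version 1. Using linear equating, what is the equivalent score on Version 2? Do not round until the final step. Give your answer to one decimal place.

Linear equating: y = (SD_Y/SD_X)(x − M_X) + M_Y
y = (8.7/10.1)(49 − 63.7) + 66.4
y = 0.861386 × -14.7 + 66.4 = -12.6624 + 66.4 = 53.7

53.7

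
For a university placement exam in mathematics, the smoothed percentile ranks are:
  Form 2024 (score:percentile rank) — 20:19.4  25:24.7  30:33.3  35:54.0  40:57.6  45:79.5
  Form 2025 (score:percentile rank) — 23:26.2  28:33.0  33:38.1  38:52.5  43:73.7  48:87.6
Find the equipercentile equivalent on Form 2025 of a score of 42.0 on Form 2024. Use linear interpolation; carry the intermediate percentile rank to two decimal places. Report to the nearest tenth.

PR of 42.0 on Form 2024: 57.6 + (42.0 − 40)/(45 − 40) × (79.5 − 57.6) = 66.36
On Form 2025, PR 66.36 falls between score 38 (PR 52.5) and 43 (PR 73.7).
Interpolate: 38 + (66.36 − 52.5)/(73.7 − 52.5) × (43 − 38) = 41.3

41.3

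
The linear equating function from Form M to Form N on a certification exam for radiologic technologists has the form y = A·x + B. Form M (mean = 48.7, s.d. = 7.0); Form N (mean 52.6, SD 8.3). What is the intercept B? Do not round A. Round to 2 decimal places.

-5.14

A = SD_Y / SD_X = 8.3 / 7.0 = 1.185714
B = M_Y − A·M_X = 52.6 − 1.185714 × 48.7 = -5.14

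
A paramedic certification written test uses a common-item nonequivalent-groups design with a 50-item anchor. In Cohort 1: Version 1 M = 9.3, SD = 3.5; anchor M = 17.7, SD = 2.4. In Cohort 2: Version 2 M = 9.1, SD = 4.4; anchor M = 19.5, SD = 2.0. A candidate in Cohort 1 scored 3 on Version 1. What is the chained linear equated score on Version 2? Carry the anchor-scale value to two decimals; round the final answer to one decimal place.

Version 1 → anchor (Cohort 1): v = (2.4/3.5)(3 − 9.3) + 17.7 = 13.38
anchor → Version 2 (Cohort 2): y = (4.4/2.0)(13.38 − 19.5) + 9.1 = -4.4

-4.4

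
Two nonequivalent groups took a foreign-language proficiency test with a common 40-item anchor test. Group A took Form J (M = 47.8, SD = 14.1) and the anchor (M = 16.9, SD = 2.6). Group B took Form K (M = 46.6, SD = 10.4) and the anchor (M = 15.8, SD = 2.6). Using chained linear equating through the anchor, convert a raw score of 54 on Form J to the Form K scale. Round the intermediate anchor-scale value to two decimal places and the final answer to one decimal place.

55.6

Form J → anchor (Group A): v = (2.6/14.1)(54 − 47.8) + 16.9 = 18.04
anchor → Form K (Group B): y = (10.4/2.6)(18.04 − 15.8) + 46.6 = 55.6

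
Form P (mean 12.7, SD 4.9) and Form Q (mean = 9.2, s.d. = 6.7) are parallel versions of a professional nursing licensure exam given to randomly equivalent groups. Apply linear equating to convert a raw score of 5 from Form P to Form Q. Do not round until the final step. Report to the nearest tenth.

Linear equating: y = (SD_Y/SD_X)(x − M_X) + M_Y
y = (6.7/4.9)(5 − 12.7) + 9.2
y = 1.367347 × -7.7 + 9.2 = -10.5286 + 9.2 = -1.3

-1.3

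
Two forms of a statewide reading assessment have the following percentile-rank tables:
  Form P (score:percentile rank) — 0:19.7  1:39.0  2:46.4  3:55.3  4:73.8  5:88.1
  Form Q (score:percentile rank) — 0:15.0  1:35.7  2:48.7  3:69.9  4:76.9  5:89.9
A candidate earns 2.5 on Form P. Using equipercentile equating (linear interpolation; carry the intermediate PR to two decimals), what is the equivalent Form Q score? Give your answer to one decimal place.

PR of 2.5 on Form P: 46.4 + (2.5 − 2)/(3 − 2) × (55.3 − 46.4) = 50.85
On Form Q, PR 50.85 falls between score 2 (PR 48.7) and 3 (PR 69.9).
Interpolate: 2 + (50.85 − 48.7)/(69.9 − 48.7) × (3 − 2) = 2.1

2.1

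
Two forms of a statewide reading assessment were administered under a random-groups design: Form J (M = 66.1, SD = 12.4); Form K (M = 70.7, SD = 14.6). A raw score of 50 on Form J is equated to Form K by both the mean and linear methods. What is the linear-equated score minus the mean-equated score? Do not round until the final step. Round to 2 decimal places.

Mean-equated: 50 + (70.7 − 66.1) = 54.60
Linear-equated: (14.6/12.4)(50 − 66.1) + 70.7 = 51.744
Difference = 51.744 − 54.60 = -2.86

-2.86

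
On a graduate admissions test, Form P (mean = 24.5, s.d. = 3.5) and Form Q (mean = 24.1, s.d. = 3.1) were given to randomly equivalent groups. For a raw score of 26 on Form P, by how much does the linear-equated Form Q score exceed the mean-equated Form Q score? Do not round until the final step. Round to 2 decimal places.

Mean-equated: 26 + (24.1 − 24.5) = 25.60
Linear-equated: (3.1/3.5)(26 − 24.5) + 24.1 = 25.429
Difference = 25.429 − 25.60 = -0.17

-0.17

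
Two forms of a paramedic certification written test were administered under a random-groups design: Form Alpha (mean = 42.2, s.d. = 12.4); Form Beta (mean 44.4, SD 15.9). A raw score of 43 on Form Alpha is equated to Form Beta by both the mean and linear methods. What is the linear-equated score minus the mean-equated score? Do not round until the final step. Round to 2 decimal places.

Mean-equated: 43 + (44.4 − 42.2) = 45.20
Linear-equated: (15.9/12.4)(43 − 42.2) + 44.4 = 45.426
Difference = 45.426 − 45.20 = 0.23

0.23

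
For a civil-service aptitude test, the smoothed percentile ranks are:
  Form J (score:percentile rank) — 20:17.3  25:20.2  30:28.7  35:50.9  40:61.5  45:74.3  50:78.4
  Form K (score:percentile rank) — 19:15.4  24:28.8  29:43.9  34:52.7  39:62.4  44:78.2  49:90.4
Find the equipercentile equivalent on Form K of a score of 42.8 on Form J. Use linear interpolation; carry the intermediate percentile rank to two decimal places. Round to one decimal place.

PR of 42.8 on Form J: 61.5 + (42.8 − 40)/(45 − 40) × (74.3 − 61.5) = 68.67
On Form K, PR 68.67 falls between score 39 (PR 62.4) and 44 (PR 78.2).
Interpolate: 39 + (68.67 − 62.4)/(78.2 − 62.4) × (44 − 39) = 41.0

41.0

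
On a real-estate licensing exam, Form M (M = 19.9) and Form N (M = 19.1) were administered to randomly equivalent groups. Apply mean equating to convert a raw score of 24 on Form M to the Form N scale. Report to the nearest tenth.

Mean equating: y = x + (M_Y − M_X) = 24 + (19.1 − 19.9) = 23.2

23.2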